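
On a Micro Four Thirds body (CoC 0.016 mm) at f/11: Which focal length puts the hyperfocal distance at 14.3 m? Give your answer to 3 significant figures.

From H = f²/(N·c) + f, with f ≪ H: f ≈ √(H·N·c) = √(14300 × 11 × 0.016) = √2516.8 ≈ 50.17 mm.
Exact: f² + N·c·f − N·c·H = 0 ⇒ f = (−N·c + √((N·c)² + 4·N·c·H))/2 = (−0.176 + √10067)/2 ≈ 50.080 mm ≈ 50.1 mm.

50.1 mm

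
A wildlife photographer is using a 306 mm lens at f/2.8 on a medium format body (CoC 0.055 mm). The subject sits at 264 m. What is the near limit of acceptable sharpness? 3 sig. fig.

184 m

Hyperfocal distance H = f²/(N·c) + f = 306²/(2.8 × 0.055) + 306 = 93636/0.154 + 306 ≈ 608332.0 mm ≈ 608.3 m.
Near limit Dn = s·(H − f)/(H + s − 2f) = 264000 × (608332.0 − 306) / (608332.0 + 264000 − 2 × 306) = 264000 × 608026.0 / 871720.0 ≈ 184140 mm ≈ 184 m.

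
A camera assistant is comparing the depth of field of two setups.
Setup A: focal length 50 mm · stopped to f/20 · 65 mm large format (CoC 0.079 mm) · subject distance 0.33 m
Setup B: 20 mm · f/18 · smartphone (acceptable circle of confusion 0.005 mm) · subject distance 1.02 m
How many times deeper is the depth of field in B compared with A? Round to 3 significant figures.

4.01

Setup A: H = 50²/(20×0.079) + 50 ≈ 1632.3 mm; DoF = Df − Dn = 400.95 − 280.38 ≈ 120.57 mm.
Setup B: H = 20²/(18×0.005) + 20 ≈ 4464.4 mm; DoF = Df − Dn = 1316.13 − 832.65 ≈ 483.48 mm.
Ratio = 483.48 / 120.57 ≈ 4.01.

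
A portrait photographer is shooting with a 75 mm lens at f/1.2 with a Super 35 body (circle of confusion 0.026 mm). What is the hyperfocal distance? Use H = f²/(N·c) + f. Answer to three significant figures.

Hyperfocal distance H = f²/(N·c) + f = 75²/(1.2 × 0.026) + 75 = 5625/0.0312 + 75 ≈ 180363.5 mm ≈ 180 m.

180 m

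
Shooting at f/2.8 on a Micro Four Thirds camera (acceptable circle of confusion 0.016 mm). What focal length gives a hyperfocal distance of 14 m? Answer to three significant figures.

From H = f²/(N·c) + f, with f ≪ H: f ≈ √(H·N·c) = √(14000 × 2.8 × 0.016) = √627.20 ≈ 25.04 mm.
The +f correction barely moves this — solving exactly, f² + N·c·f − N·c·H = 0 ⇒ f = (−N·c + √((N·c)² + 4·N·c·H))/2 = (−0.0448 + √2508.8)/2 ≈ 25.022 mm, so f ≈ 25.0 mm.

25.0 mm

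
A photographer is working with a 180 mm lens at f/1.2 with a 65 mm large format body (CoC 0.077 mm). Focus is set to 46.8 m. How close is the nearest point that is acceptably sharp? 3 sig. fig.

Hyperfocal distance H = f²/(N·c) + f = 180²/(1.2 × 0.077) + 180 = 32400/0.0924 + 180 ≈ 350829.4 mm ≈ 350.8 m.
Near limit Dn = s·(H − f)/(H + s − 2f) = 46800 × (350829.4 − 180) / (350829.4 + 46800 − 2 × 180) = 46800 × 350649.4 / 397269.4 ≈ 41308 mm ≈ 41.3 m.

41.3 m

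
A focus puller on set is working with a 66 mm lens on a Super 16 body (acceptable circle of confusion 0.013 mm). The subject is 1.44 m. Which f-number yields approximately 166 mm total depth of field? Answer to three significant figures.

Write h = H − f = f²/(N·c). The thin-lens limits are Dn = s·h/(h + (s−f)) and Df = s·h/(h − (s−f)), so DoF = Df − Dn = 2·s·(s−f)·h / (h² − (s−f)²).
That is a quadratic in h: DoF·h² − 2·s·(s−f)·h − DoF·(s−f)² = 0 ⇒ h = (s−f)·(s + √(s² + DoF²)) / DoF = 1374 × (1440 + √(1440² + 166²)) / 166 = 1374 × (1440 + 1449.54) / 166 ≈ 23917 mm.
Then N = f²/(c·h) = 66² / (0.013 × 23917) = 4356 / 310.92 ≈ 14.

f/14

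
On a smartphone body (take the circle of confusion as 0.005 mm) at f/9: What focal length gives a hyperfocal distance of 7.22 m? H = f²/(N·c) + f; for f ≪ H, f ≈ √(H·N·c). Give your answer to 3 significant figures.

18.0 mm

From H = f²/(N·c) + f, with f ≪ H: f ≈ √(H·N·c) = √(7220 × 9 × 0.005) = √324.90 ≈ 18.02 mm.
The +f correction barely moves this — solving exactly, f² + N·c·f − N·c·H = 0 ⇒ f = (−N·c + √((N·c)² + 4·N·c·H))/2 = (−0.045 + √1299.6)/2 ≈ 18.002 mm, so f ≈ 18.0 mm.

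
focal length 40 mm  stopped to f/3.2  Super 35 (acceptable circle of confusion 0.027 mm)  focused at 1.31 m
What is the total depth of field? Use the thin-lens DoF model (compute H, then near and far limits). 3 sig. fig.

181 mm

Hyperfocal distance H = f²/(N·c) + f = 40²/(3.2 × 0.027) + 40 = 1600/0.0864 + 40 ≈ 18558.5 mm ≈ 18.56 m.
Near limit Dn = s·(H − f)/(H + s − 2f) = 1310 × (18558.5 − 40) / (18558.5 + 1310 − 2 × 40) = 1310 × 18518.5 / 19788.5 ≈ 1225.93 mm.
Far limit Df = s·(H − f)/(H − s) = 1310 × (18558.5 − 40) / (18558.5 − 1310) = 1310 × 18518.5 / 17248.5 ≈ 1406.45 mm.
Depth of field = Df − Dn = 1406.45 − 1225.93 ≈ 180.52 mm.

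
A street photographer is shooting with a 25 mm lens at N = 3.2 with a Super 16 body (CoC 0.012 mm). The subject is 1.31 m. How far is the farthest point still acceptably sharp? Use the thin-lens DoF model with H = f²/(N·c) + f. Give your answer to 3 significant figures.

Hyperfocal distance H = f²/(N·c) + f = 25²/(3.2 × 0.012) + 25 = 625/0.0384 + 25 ≈ 16301.0 mm ≈ 16.30 m.
Far limit Df = s·(H − f)/(H − s) = 1310 × (16301.0 − 25) / (16301.0 − 1310) = 1310 × 16276.0 / 14991.0 ≈ 1422.3 mm ≈ 1.42 m.

1.42 m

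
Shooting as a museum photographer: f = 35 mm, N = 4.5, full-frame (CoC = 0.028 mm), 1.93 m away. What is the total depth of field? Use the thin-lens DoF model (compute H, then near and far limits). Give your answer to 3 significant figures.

Hyperfocal distance H = f²/(N·c) + f = 35²/(4.5 × 0.028) + 35 = 1225/0.126 + 35 ≈ 9757.2 mm ≈ 9.757 m.
Near limit Dn = s·(H − f)/(H + s − 2f) = 1930 × (9757.2 − 35) / (9757.2 + 1930 − 2 × 35) = 1930 × 9722.2 / 11617.2 ≈ 1615.18 mm.
Far limit Df = s·(H − f)/(H − s) = 1930 × (9757.2 − 35) / (9757.2 − 1930) = 1930 × 9722.2 / 7827.2 ≈ 2397.26 mm.
Depth of field = Df − Dn = 2397.26 − 1615.18 ≈ 782.08 mm ≈ 0.782 m.

0.782 m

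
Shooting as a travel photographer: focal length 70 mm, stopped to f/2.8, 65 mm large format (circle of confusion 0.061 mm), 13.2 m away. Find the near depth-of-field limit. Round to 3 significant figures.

Hyperfocal distance H = f²/(N·c) + f = 70²/(2.8 × 0.061) + 70 = 4900/0.1708 + 70 ≈ 28758.5 mm ≈ 28.76 m.
Near limit Dn = s·(H − f)/(H + s − 2f) = 13200 × (28758.5 − 70) / (28758.5 + 13200 − 2 × 70) = 13200 × 28688.5 / 41818.5 ≈ 9055.5 mm ≈ 9.06 m.

9.06 m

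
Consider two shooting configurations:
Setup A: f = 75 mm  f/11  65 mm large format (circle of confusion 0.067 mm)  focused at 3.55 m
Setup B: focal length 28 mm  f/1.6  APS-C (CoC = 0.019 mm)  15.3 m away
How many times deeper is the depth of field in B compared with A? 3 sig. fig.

Setup A: H = 75²/(11×0.067) + 75 ≈ 7707.3 mm; DoF = Df − Dn = 6517.4 − 2439.4 ≈ 4078.0 mm.
Setup B: H = 28²/(1.6×0.019) + 28 ≈ 25817.5 mm; DoF = Df − Dn = 37517 − 9609 ≈ 27908 mm.
Ratio = 27908 / 4078.0 ≈ 6.84.

6.84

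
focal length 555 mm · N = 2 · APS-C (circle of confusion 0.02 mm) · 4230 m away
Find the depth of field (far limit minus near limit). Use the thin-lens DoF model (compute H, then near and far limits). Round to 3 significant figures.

Hyperfocal distance H = f²/(N·c) + f = 555²/(2 × 0.02) + 555 = 308025/0.04 + 555 ≈ 7701180.0 mm ≈ 7701 m.
Near limit Dn = s·(H − f)/(H + s − 2f) = 4230000 × (7701180.0 − 555) / (7701180.0 + 4230000 − 2 × 555) = 4230000 × 7700625.0 / 11930070.0 ≈ 2730382 mm.
Far limit Df = s·(H − f)/(H − s) = 4230000 × (7701180.0 − 555) / (7701180.0 − 4230000) = 4230000 × 7700625.0 / 3471180.0 ≈ 9384026 mm.
Depth of field = Df − Dn = 9384026 − 2730382 ≈ 6653644 mm ≈ 6650 m.

6650 m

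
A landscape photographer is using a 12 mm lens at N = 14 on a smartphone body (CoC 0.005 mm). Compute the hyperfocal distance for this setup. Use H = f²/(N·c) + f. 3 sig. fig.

Hyperfocal distance H = f²/(N·c) + f = 12²/(14 × 0.005) + 12 = 144/0.07 + 12 ≈ 2069.1 mm ≈ 2.07 m.

2.07 m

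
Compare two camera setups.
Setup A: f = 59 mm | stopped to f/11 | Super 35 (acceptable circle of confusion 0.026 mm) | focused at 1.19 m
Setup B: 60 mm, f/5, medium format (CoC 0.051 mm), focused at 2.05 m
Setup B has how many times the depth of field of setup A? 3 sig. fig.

Setup A: H = 59²/(11×0.026) + 59 ≈ 12230.3 mm; DoF = Df − Dn = 1311.91 − 1088.82 ≈ 223.09 mm.
Setup B: H = 60²/(5×0.051) + 60 ≈ 14177.6 mm; DoF = Df − Dn = 2386.38 − 1796.74 ≈ 589.64 mm.
Ratio = 589.64 / 223.09 ≈ 2.64.

2.64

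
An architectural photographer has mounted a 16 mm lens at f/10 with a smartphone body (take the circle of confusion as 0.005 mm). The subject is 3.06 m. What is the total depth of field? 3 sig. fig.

5.63 m

Hyperfocal distance H = f²/(N·c) + f = 16²/(10 × 0.005) + 16 = 256/0.05 + 16 ≈ 5136.0 mm ≈ 5.136 m.
Near limit Dn = s·(H − f)/(H + s − 2f) = 3060 × (5136.0 − 16) / (5136.0 + 3060 − 2 × 16) = 3060 × 5120.0 / 8164.0 ≈ 1919.1 mm.
Far limit Df = s·(H − f)/(H − s) = 3060 × (5136.0 − 16) / (5136.0 − 3060) = 3060 × 5120.0 / 2076.0 ≈ 7546.8 mm.
Depth of field = Df − Dn = 7546.8 − 1919.1 ≈ 5627.7 mm ≈ 5.63 m.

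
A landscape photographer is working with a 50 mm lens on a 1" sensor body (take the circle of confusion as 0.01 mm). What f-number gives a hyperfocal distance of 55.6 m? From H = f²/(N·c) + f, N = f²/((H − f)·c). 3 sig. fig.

f/4.50

Rearrange H = f²/(N·c) + f for N: N = f² / ((H − f)·c).
N = 50² / ((55600 − 50) × 0.01) = 2500 / 555.5 ≈ 4.50.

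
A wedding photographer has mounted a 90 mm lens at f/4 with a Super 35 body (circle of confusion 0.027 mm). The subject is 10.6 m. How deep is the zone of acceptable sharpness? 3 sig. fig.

3.03 m

Hyperfocal distance H = f²/(N·c) + f = 90²/(4 × 0.027) + 90 = 8100/0.108 + 90 ≈ 75090.0 mm ≈ 75.09 m.
Near limit Dn = s·(H − f)/(H + s − 2f) = 10600 × (75090.0 − 90) / (75090.0 + 10600 − 2 × 90) = 10600 × 75000.0 / 85510.0 ≈ 9297.2 mm.
Far limit Df = s·(H − f)/(H − s) = 10600 × (75090.0 − 90) / (75090.0 − 10600) = 10600 × 75000.0 / 64490.0 ≈ 12327.5 mm.
Depth of field = Df − Dn = 12327.5 − 9297.2 ≈ 3030.3 mm ≈ 3.03 m.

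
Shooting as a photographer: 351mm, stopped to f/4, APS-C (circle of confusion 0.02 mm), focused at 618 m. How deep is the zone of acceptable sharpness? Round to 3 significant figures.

591 m

Hyperfocal distance H = f²/(N·c) + f = 351²/(4 × 0.02) + 351 = 123201/0.08 + 351 ≈ 1540363.5 mm ≈ 1540 m.
Near limit Dn = s·(H − f)/(H + s − 2f) = 618000 × (1540363.5 − 351) / (1540363.5 + 618000 − 2 × 351) = 618000 × 1540012.5 / 2157661.5 ≈ 441092 mm.
Far limit Df = s·(H − f)/(H − s) = 618000 × (1540363.5 − 351) / (1540363.5 − 618000) = 618000 × 1540012.5 / 922363.5 ≈ 1031836 mm.
Depth of field = Df − Dn = 1031836 − 441092 ≈ 590744 mm ≈ 591 m.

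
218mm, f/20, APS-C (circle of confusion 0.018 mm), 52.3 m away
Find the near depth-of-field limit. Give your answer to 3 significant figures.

Hyperfocal distance H = f²/(N·c) + f = 218²/(20 × 0.018) + 218 = 47524/0.36 + 218 ≈ 132229.1 mm ≈ 132.2 m.
Near limit Dn = s·(H − f)/(H + s − 2f) = 52300 × (132229.1 − 218) / (132229.1 + 52300 − 2 × 218) = 52300 × 132011.1 / 184093.1 ≈ 37504 mm ≈ 37.5 m.

37.5 m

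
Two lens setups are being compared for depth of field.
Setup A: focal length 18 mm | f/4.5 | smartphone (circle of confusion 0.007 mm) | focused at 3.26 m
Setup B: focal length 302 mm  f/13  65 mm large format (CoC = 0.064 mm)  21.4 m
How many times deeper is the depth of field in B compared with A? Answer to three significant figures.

3.75

Setup A: H = 18²/(4.5×0.007) + 18 ≈ 10303.7 mm; DoF = Df − Dn = 4760.5 − 2478.7 ≈ 2281.8 mm.
Setup B: H = 302²/(13×0.064) + 302 ≈ 109922.2 mm; DoF = Df − Dn = 26500.4 − 17946.0 ≈ 8554.4 mm.
Ratio = 8554.4 / 2281.8 ≈ 3.75.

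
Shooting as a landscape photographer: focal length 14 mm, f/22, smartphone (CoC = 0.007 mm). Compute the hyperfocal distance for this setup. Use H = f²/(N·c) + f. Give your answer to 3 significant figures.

Hyperfocal distance H = f²/(N·c) + f = 14²/(22 × 0.007) + 14 = 196/0.154 + 14 ≈ 1286.7 mm ≈ 1.29 m.

1.29 m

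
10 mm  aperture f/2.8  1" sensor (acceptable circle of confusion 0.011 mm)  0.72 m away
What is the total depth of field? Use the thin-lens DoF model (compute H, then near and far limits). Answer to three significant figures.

331 mm

Hyperfocal distance H = f²/(N·c) + f = 10²/(2.8 × 0.011) + 10 = 100/0.0308 + 10 ≈ 3256.8 mm ≈ 3.257 m.
Near limit Dn = s·(H − f)/(H + s − 2f) = 720 × (3256.8 − 10) / (3256.8 + 720 − 2 × 10) = 720 × 3246.8 / 3956.8 ≈ 590.80 mm.
Far limit Df = s·(H − f)/(H − s) = 720 × (3256.8 − 10) / (3256.8 − 720) = 720 × 3246.8 / 2536.8 ≈ 921.52 mm.
Depth of field = Df − Dn = 921.52 − 590.80 ≈ 330.72 mm.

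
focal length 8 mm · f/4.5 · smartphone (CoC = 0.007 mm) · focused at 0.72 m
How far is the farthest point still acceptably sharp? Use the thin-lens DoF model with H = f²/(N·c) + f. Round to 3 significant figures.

1.11 m

Hyperfocal distance H = f²/(N·c) + f = 8²/(4.5 × 0.007) + 8 = 64/0.0315 + 8 ≈ 2039.7 mm ≈ 2.040 m.
Far limit Df = s·(H − f)/(H − s) = 720 × (2039.7 − 8) / (2039.7 − 720) = 720 × 2031.7 / 1319.7 ≈ 1108.4 mm ≈ 1.11 m.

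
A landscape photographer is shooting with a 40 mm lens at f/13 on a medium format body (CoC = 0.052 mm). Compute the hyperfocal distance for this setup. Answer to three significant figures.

Hyperfocal distance H = f²/(N·c) + f = 40²/(13 × 0.052) + 40 = 1600/0.676 + 40 ≈ 2406.9 mm ≈ 2.41 m.

2.41 m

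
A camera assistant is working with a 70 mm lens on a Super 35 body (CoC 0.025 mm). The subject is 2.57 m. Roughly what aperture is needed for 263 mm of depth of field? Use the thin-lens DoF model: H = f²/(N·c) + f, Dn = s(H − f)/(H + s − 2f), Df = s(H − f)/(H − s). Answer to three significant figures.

Write h = H − f = f²/(N·c). The thin-lens limits are Dn = s·h/(h + (s−f)) and Df = s·h/(h − (s−f)), so DoF = Df − Dn = 2·s·(s−f)·h / (h² − (s−f)²).
That is a quadratic in h: DoF·h² − 2·s·(s−f)·h − DoF·(s−f)² = 0 ⇒ h = (s−f)·(s + √(s² + DoF²)) / DoF = 2500 × (2570 + √(2570² + 263²)) / 263 = 2500 × (2570 + 2583.42) / 263 ≈ 48987 mm.
Then N = f²/(c·h) = 70² / (0.025 × 48987) = 4900 / 1224.7 ≈ 4.

f/4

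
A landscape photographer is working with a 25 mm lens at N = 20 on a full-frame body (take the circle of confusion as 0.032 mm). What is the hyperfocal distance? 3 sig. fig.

Hyperfocal distance H = f²/(N·c) + f = 25²/(20 × 0.032) + 25 = 625/0.64 + 25 ≈ 1001.6 mm ≈ 1.00 m.

1.00 m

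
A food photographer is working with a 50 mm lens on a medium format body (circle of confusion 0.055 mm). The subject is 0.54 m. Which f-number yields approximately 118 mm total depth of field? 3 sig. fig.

Write h = H − f = f²/(N·c). The thin-lens limits are Dn = s·h/(h + (s−f)) and Df = s·h/(h − (s−f)), so DoF = Df − Dn = 2·s·(s−f)·h / (h² − (s−f)²).
That is a quadratic in h: DoF·h² − 2·s·(s−f)·h − DoF·(s−f)² = 0 ⇒ h = (s−f)·(s + √(s² + DoF²)) / DoF = 490 × (540 + √(540² + 118²)) / 118 = 490 × (540 + 552.742) / 118 ≈ 4537.7 mm.
Then N = f²/(c·h) = 50² / (0.055 × 4537.7) = 2500 / 249.57 ≈ 10.

f/10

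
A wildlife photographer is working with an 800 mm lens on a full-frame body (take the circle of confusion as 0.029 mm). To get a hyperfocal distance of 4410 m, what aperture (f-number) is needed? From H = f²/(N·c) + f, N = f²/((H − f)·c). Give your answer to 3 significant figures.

f/5.01

Rearrange H = f²/(N·c) + f for N: N = f² / ((H − f)·c).
N = 800² / ((4410000 − 800) × 0.029) = 640000 / 127867 ≈ 5.01.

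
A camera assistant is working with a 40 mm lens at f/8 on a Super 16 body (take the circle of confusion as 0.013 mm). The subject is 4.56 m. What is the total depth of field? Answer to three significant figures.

Hyperfocal distance H = f²/(N·c) + f = 40²/(8 × 0.013) + 40 = 1600/0.104 + 40 ≈ 15424.6 mm ≈ 15.42 m.
Near limit Dn = s·(H − f)/(H + s − 2f) = 4560 × (15424.6 − 40) / (15424.6 + 4560 − 2 × 40) = 4560 × 15384.6 / 19904.6 ≈ 3524.5 mm.
Far limit Df = s·(H − f)/(H − s) = 4560 × (15424.6 − 40) / (15424.6 − 4560) = 4560 × 15384.6 / 10864.6 ≈ 6457.1 mm.
Depth of field = Df − Dn = 6457.1 − 3524.5 ≈ 2932.6 mm ≈ 2.93 m.

2.93 m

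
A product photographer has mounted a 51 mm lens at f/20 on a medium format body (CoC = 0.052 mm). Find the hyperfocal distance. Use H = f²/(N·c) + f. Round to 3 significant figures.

Hyperfocal distance H = f²/(N·c) + f = 51²/(20 × 0.052) + 51 = 2601/1.04 + 51 ≈ 2552.0 mm ≈ 2.55 m.

2.55 m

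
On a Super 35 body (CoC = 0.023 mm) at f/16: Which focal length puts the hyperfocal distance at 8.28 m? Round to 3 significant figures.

55.0 mm

From H = f²/(N·c) + f, with f ≪ H: f ≈ √(H·N·c) = √(8280 × 16 × 0.023) = √3047.0 ≈ 55.20 mm.
Exact: f² + N·c·f − N·c·H = 0 ⇒ f = (−N·c + √((N·c)² + 4·N·c·H))/2 = (−0.368 + √12188)/2 ≈ 55.016 mm ≈ 55.0 mm.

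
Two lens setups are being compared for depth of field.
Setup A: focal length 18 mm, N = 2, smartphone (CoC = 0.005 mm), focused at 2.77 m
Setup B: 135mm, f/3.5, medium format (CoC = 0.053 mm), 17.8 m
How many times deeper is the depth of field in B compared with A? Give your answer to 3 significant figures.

Setup A: H = 18²/(2×0.005) + 18 ≈ 32418.0 mm; DoF = Df − Dn = 3027.12 − 2553.14 ≈ 473.98 mm.
Setup B: H = 135²/(3.5×0.053) + 135 ≈ 98383.0 mm; DoF = Df − Dn = 21702.0 − 15087.3 ≈ 6614.7 mm.
Ratio = 6614.7 / 473.98 ≈ 14.0.

14.0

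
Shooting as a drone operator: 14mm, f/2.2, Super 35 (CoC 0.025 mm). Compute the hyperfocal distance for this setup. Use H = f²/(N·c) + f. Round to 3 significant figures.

Hyperfocal distance H = f²/(N·c) + f = 14²/(2.2 × 0.025) + 14 = 196/0.055 + 14 ≈ 3577.6 mm ≈ 3.58 m.

3.58 m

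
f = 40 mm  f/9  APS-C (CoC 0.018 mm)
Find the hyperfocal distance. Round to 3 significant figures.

9.92 m

Hyperfocal distance H = f²/(N·c) + f = 40²/(9 × 0.018) + 40 = 1600/0.162 + 40 ≈ 9916.5 mm ≈ 9.92 m.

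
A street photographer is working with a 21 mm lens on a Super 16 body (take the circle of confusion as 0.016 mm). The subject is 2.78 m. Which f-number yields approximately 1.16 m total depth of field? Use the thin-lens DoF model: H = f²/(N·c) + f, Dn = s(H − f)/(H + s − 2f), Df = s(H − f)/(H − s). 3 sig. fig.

f/2.00

Write h = H − f = f²/(N·c). The thin-lens limits are Dn = s·h/(h + (s−f)) and Df = s·h/(h − (s−f)), so DoF = Df − Dn = 2·s·(s−f)·h / (h² − (s−f)²).
That is a quadratic in h: DoF·h² − 2·s·(s−f)·h − DoF·(s−f)² = 0 ⇒ h = (s−f)·(s + √(s² + DoF²)) / DoF = 2759 × (2780 + √(2780² + 1160²)) / 1160 = 2759 × (2780 + 3012.31) / 1160 ≈ 13777 mm.
Then N = f²/(c·h) = 21² / (0.016 × 13777) = 441 / 220.43 ≈ 2.00.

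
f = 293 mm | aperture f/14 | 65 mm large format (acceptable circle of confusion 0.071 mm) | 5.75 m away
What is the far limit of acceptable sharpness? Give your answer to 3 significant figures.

Hyperfocal distance H = f²/(N·c) + f = 293²/(14 × 0.071) + 293 = 85849/0.994 + 293 ≈ 86660.2 mm ≈ 86.66 m.
Far limit Df = s·(H − f)/(H − s) = 5750 × (86660.2 − 293) / (86660.2 − 5750) = 5750 × 86367.2 / 80910.2 ≈ 6137.8 mm ≈ 6.14 m.

6.14 m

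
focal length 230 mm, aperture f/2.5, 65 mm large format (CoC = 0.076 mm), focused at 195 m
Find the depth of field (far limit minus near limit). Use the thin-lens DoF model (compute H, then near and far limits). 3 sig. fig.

Hyperfocal distance H = f²/(N·c) + f = 230²/(2.5 × 0.076) + 230 = 52900/0.19 + 230 ≈ 278651.1 mm ≈ 278.7 m.
Near limit Dn = s·(H − f)/(H + s − 2f) = 195000 × (278651.1 − 230) / (278651.1 + 195000 − 2 × 230) = 195000 × 278421.1 / 473191.1 ≈ 114736 mm.
Far limit Df = s·(H − f)/(H − s) = 195000 × (278651.1 − 230) / (278651.1 − 195000) = 195000 × 278421.1 / 83651.1 ≈ 649031 mm.
Depth of field = Df − Dn = 649031 − 114736 ≈ 534295 mm ≈ 534 m.

534 m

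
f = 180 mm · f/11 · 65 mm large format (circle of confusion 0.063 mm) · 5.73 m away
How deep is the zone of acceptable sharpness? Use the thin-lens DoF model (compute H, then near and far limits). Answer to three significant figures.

1.38 m

Hyperfocal distance H = f²/(N·c) + f = 180²/(11 × 0.063) + 180 = 32400/0.693 + 180 ≈ 46933.2 mm ≈ 46.93 m.
Near limit Dn = s·(H − f)/(H + s − 2f) = 5730 × (46933.2 − 180) / (46933.2 + 5730 − 2 × 180) = 5730 × 46753.2 / 52303.2 ≈ 5122.0 mm.
Far limit Df = s·(H − f)/(H − s) = 5730 × (46933.2 − 180) / (46933.2 − 5730) = 5730 × 46753.2 / 41203.2 ≈ 6501.8 mm.
Depth of field = Df − Dn = 6501.8 − 5122.0 ≈ 1379.8 mm ≈ 1.38 m.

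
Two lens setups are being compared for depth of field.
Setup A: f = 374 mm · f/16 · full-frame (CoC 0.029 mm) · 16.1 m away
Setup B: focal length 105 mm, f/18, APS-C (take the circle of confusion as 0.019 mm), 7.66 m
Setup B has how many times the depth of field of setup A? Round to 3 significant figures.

Setup A: H = 374²/(16×0.029) + 374 ≈ 301830.9 mm; DoF = Df − Dn = 16986.1 − 15301.8 ≈ 1684.3 mm.
Setup B: H = 105²/(18×0.019) + 105 ≈ 32341.8 mm; DoF = Df − Dn = 10004.7 − 6205.6 ≈ 3799.1 mm.
Ratio = 3799.1 / 1684.3 ≈ 2.26.

2.26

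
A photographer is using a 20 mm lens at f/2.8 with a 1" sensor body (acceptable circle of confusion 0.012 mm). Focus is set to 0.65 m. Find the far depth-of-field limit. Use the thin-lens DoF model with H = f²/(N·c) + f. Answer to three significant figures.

Hyperfocal distance H = f²/(N·c) + f = 20²/(2.8 × 0.012) + 20 = 400/0.0336 + 20 ≈ 11924.8 mm ≈ 11.92 m.
Far limit Df = s·(H − f)/(H − s) = 650 × (11924.8 − 20) / (11924.8 − 650) = 650 × 11904.8 / 11274.8 ≈ 686.32 mm ≈ 0.686 m.

0.686 m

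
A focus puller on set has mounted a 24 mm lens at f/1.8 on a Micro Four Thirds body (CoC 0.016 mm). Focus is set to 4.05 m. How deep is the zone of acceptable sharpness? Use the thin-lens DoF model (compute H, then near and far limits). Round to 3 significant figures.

1.70 m

Hyperfocal distance H = f²/(N·c) + f = 24²/(1.8 × 0.016) + 24 = 576/0.0288 + 24 ≈ 20024.0 mm ≈ 20.02 m.
Near limit Dn = s·(H − f)/(H + s − 2f) = 4050 × (20024.0 − 24) / (20024.0 + 4050 − 2 × 24) = 4050 × 20000.0 / 24026.0 ≈ 3371.3 mm.
Far limit Df = s·(H − f)/(H − s) = 4050 × (20024.0 − 24) / (20024.0 − 4050) = 4050 × 20000.0 / 15974.0 ≈ 5070.7 mm.
Depth of field = Df − Dn = 5070.7 − 3371.3 ≈ 1699.4 mm ≈ 1.70 m.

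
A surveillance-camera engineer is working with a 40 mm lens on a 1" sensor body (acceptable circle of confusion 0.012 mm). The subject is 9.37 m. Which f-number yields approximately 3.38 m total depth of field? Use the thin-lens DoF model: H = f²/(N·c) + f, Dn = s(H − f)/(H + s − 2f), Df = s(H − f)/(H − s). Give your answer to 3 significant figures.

Write h = H − f = f²/(N·c). The thin-lens limits are Dn = s·h/(h + (s−f)) and Df = s·h/(h − (s−f)), so DoF = Df − Dn = 2·s·(s−f)·h / (h² − (s−f)²).
That is a quadratic in h: DoF·h² − 2·s·(s−f)·h − DoF·(s−f)² = 0 ⇒ h = (s−f)·(s + √(s² + DoF²)) / DoF = 9330 × (9370 + √(9370² + 3380²)) / 3380 = 9330 × (9370 + 9960.99) / 3380 ≈ 53360 mm.
Then N = f²/(c·h) = 40² / (0.012 × 53360) = 1600 / 640.32 ≈ 2.50.

f/2.50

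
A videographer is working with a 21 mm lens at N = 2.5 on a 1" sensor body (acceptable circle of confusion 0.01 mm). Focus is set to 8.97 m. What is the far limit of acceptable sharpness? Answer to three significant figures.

18.2 m

Hyperfocal distance H = f²/(N·c) + f = 21²/(2.5 × 0.01) + 21 = 441/0.025 + 21 ≈ 17661.0 mm ≈ 17.66 m.
Far limit Df = s·(H − f)/(H − s) = 8970 × (17661.0 − 21) / (17661.0 − 8970) = 8970 × 17640.0 / 8691.0 ≈ 18206 mm ≈ 18.2 m.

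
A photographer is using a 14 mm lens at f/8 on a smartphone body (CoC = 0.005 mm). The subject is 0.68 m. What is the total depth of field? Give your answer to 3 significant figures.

188 mm

Hyperfocal distance H = f²/(N·c) + f = 14²/(8 × 0.005) + 14 = 196/0.04 + 14 ≈ 4914.0 mm ≈ 4.914 m.
Near limit Dn = s·(H − f)/(H + s − 2f) = 680 × (4914.0 − 14) / (4914.0 + 680 − 2 × 14) = 680 × 4900.0 / 5566.0 ≈ 598.63 mm.
Far limit Df = s·(H − f)/(H − s) = 680 × (4914.0 − 14) / (4914.0 − 680) = 680 × 4900.0 / 4234.0 ≈ 786.96 mm.
Depth of field = Df − Dn = 786.96 − 598.63 ≈ 188.33 mm.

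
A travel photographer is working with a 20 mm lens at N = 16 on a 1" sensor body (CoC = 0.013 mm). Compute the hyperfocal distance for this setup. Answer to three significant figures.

Hyperfocal distance H = f²/(N·c) + f = 20²/(16 × 0.013) + 20 = 400/0.208 + 20 ≈ 1943.1 mm ≈ 1.94 m.

1.94 m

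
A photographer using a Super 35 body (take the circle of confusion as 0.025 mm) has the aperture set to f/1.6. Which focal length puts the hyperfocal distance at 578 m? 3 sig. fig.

152 mm

From H = f²/(N·c) + f, with f ≪ H: f ≈ √(H·N·c) = √(578000 × 1.6 × 0.025) = √23120 ≈ 152.1 mm.
The +f correction barely moves this — solving exactly, f² + N·c·f − N·c·H = 0 ⇒ f = (−N·c + √((N·c)² + 4·N·c·H))/2 = (−0.04 + √92480)/2 ≈ 152.03 mm, so f ≈ 152 mm.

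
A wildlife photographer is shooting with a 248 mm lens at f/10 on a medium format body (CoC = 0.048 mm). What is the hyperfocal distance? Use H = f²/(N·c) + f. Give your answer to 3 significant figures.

128 m

Hyperfocal distance H = f²/(N·c) + f = 248²/(10 × 0.048) + 248 = 61504/0.48 + 248 ≈ 128381.3 mm ≈ 128 m.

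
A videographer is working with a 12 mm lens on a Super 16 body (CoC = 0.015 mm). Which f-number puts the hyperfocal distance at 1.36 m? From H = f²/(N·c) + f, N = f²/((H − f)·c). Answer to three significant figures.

Rearrange H = f²/(N·c) + f for N: N = f² / ((H − f)·c).
N = 12² / ((1360 − 12) × 0.015) = 144 / 20.22 ≈ 7.12.

f/7.12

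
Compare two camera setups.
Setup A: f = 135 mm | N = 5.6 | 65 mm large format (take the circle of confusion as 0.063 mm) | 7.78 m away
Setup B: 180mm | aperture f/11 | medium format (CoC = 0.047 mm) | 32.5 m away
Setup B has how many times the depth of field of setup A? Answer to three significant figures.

Setup A: H = 135²/(5.6×0.063) + 135 ≈ 51793.2 mm; DoF = Df − Dn = 9131.4 − 6777.1 ≈ 2354.3 mm.
Setup B: H = 180²/(11×0.047) + 180 ≈ 62849.2 mm; DoF = Df − Dn = 67110 − 21442 ≈ 45668 mm.
Ratio = 45668 / 2354.3 ≈ 19.4.

19.4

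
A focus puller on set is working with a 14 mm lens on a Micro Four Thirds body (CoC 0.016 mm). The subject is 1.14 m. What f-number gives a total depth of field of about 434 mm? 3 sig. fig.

Write h = H − f = f²/(N·c). The thin-lens limits are Dn = s·h/(h + (s−f)) and Df = s·h/(h − (s−f)), so DoF = Df − Dn = 2·s·(s−f)·h / (h² − (s−f)²).
That is a quadratic in h: DoF·h² − 2·s·(s−f)·h − DoF·(s−f)² = 0 ⇒ h = (s−f)·(s + √(s² + DoF²)) / DoF = 1126 × (1140 + √(1140² + 434²)) / 434 = 1126 × (1140 + 1219.82) / 434 ≈ 6122.5 mm.
Then N = f²/(c·h) = 14² / (0.016 × 6122.5) = 196 / 97.960 ≈ 2.00.

f/2.00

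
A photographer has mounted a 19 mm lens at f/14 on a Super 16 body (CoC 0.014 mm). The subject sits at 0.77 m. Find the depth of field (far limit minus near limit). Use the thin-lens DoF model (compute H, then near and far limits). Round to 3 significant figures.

0.753 m

Hyperfocal distance H = f²/(N·c) + f = 19²/(14 × 0.014) + 19 = 361/0.196 + 19 ≈ 1860.8 mm ≈ 1.861 m.
Near limit Dn = s·(H − f)/(H + s − 2f) = 770 × (1860.8 − 19) / (1860.8 + 770 − 2 × 19) = 770 × 1841.8 / 2592.8 ≈ 546.97 mm.
Far limit Df = s·(H − f)/(H − s) = 770 × (1860.8 − 19) / (1860.8 − 770) = 770 × 1841.8 / 1090.8 ≈ 1300.12 mm.
Depth of field = Df − Dn = 1300.12 − 546.97 ≈ 753.15 mm ≈ 0.753 m.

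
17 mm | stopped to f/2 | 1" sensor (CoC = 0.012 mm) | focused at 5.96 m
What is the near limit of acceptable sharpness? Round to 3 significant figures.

3.99 m

Hyperfocal distance H = f²/(N·c) + f = 17²/(2 × 0.012) + 17 = 289/0.024 + 17 ≈ 12058.7 mm ≈ 12.06 m.
Near limit Dn = s·(H − f)/(H + s − 2f) = 5960 × (12058.7 − 17) / (12058.7 + 5960 − 2 × 17) = 5960 × 12041.7 / 17984.7 ≈ 3990.5 mm ≈ 3.99 m.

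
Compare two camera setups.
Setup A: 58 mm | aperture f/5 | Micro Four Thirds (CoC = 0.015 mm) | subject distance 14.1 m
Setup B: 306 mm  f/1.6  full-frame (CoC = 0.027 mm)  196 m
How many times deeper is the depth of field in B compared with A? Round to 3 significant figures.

Setup A: H = 58²/(5×0.015) + 58 ≈ 44911.3 mm; DoF = Df − Dn = 20526.0 − 10738.2 ≈ 9787.8 mm.
Setup B: H = 306²/(1.6×0.027) + 306 ≈ 2167806.0 mm; DoF = Df − Dn = 215452 − 179769 ≈ 35683 mm.
Ratio = 35683 / 9787.8 ≈ 3.65.

3.65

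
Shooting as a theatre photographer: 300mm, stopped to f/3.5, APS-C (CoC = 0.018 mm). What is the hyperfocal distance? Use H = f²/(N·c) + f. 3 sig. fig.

1430 m

Hyperfocal distance H = f²/(N·c) + f = 300²/(3.5 × 0.018) + 300 = 90000/0.063 + 300 ≈ 1428871.4 mm ≈ 1430 m.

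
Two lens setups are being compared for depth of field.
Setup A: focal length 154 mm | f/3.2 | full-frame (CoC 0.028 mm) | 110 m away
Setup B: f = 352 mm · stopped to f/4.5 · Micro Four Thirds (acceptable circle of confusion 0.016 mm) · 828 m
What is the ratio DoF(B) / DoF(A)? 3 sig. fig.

9.39

Setup A: H = 154²/(3.2×0.028) + 154 ≈ 264841.5 mm; DoF = Df − Dn = 188035 − 77738 ≈ 110297 mm.
Setup B: H = 352²/(4.5×0.016) + 352 ≈ 1721240.9 mm; DoF = Df − Dn = 1595198 − 559104 ≈ 1036094 mm.
Ratio = 1036094 / 110297 ≈ 9.39.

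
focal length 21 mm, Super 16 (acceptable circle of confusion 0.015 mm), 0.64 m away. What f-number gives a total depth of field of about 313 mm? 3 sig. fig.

Write h = H − f = f²/(N·c). The thin-lens limits are Dn = s·h/(h + (s−f)) and Df = s·h/(h − (s−f)), so DoF = Df − Dn = 2·s·(s−f)·h / (h² − (s−f)²).
That is a quadratic in h: DoF·h² − 2·s·(s−f)·h − DoF·(s−f)² = 0 ⇒ h = (s−f)·(s + √(s² + DoF²)) / DoF = 619 × (640 + √(640² + 313²)) / 313 = 619 × (640 + 712.439) / 313 ≈ 2674.6 mm.
Then N = f²/(c·h) = 21² / (0.015 × 2674.6) = 441 / 40.119 ≈ 11.

f/11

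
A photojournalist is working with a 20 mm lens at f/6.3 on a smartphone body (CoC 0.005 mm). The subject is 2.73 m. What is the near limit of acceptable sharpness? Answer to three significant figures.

2.25 m

Hyperfocal distance H = f²/(N·c) + f = 20²/(6.3 × 0.005) + 20 = 400/0.0315 + 20 ≈ 12718.4 mm ≈ 12.72 m.
Near limit Dn = s·(H − f)/(H + s − 2f) = 2730 × (12718.4 − 20) / (12718.4 + 2730 − 2 × 20) = 2730 × 12698.4 / 15408.4 ≈ 2249.9 mm ≈ 2.25 m.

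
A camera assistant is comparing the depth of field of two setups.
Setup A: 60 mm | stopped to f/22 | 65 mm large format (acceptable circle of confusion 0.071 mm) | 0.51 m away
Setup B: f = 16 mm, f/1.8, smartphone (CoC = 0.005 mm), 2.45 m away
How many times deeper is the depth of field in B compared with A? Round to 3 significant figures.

2.04

Setup A: H = 60²/(22×0.071) + 60 ≈ 2364.7 mm; DoF = Df − Dn = 633.74 − 426.69 ≈ 207.05 mm.
Setup B: H = 16²/(1.8×0.005) + 16 ≈ 28460.4 mm; DoF = Df − Dn = 2679.27 − 2256.88 ≈ 422.39 mm.
Ratio = 422.39 / 207.05 ≈ 2.04.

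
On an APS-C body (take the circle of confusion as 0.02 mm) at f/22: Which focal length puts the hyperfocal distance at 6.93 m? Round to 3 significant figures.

From H = f²/(N·c) + f, with f ≪ H: f ≈ √(H·N·c) = √(6930 × 22 × 0.02) = √3049.2 ≈ 55.22 mm.
Exact: f² + N·c·f − N·c·H = 0 ⇒ f = (−N·c + √((N·c)² + 4·N·c·H))/2 = (−0.44 + √12197)/2 ≈ 55.000 mm ≈ 55.0 mm.

55.0 mm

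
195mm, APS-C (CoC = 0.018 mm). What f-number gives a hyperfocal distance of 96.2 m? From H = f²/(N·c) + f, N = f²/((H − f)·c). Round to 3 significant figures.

f/22

Rearrange H = f²/(N·c) + f for N: N = f² / ((H − f)·c).
N = 195² / ((96200 − 195) × 0.018) = 38025 / 1728 ≈ 22.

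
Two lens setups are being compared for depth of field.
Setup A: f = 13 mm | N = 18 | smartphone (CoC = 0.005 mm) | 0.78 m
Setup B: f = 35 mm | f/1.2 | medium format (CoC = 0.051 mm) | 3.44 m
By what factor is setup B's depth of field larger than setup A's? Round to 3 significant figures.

Setup A: H = 13²/(18×0.005) + 13 ≈ 1890.8 mm; DoF = Df − Dn = 1318.60 − 553.80 ≈ 764.80 mm.
Setup B: H = 35²/(1.2×0.051) + 35 ≈ 20051.3 mm; DoF = Df − Dn = 4145.1 − 2939.9 ≈ 1205.2 mm.
Ratio = 1205.2 / 764.80 ≈ 1.58.

1.58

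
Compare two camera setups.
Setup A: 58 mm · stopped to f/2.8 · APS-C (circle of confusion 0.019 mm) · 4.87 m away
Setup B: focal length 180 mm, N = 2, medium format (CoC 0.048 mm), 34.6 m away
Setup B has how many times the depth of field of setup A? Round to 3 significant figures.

Setup A: H = 58²/(2.8×0.019) + 58 ≈ 63291.1 mm; DoF = Df − Dn = 5271.13 − 4525.60 ≈ 745.53 mm.
Setup B: H = 180²/(2×0.048) + 180 ≈ 337680.0 mm; DoF = Df − Dn = 38529.4 − 31397.9 ≈ 7131.5 mm.
Ratio = 7131.5 / 745.53 ≈ 9.57.

9.57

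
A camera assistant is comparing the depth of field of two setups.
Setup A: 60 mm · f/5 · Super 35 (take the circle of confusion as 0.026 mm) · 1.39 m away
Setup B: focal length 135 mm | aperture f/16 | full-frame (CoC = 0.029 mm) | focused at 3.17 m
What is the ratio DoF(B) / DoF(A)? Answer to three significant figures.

Setup A: H = 60²/(5×0.026) + 60 ≈ 27752.3 mm; DoF = Df − Dn = 1460.13 − 1326.30 ≈ 133.83 mm.
Setup B: H = 135²/(16×0.029) + 135 ≈ 39413.0 mm; DoF = Df − Dn = 3435.46 − 2942.62 ≈ 492.84 mm.
Ratio = 492.84 / 133.83 ≈ 3.68.

3.68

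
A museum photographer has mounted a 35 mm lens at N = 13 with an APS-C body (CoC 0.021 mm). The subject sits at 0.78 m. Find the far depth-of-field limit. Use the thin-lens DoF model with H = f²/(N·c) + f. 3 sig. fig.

Hyperfocal distance H = f²/(N·c) + f = 35²/(13 × 0.021) + 35 = 1225/0.273 + 35 ≈ 4522.2 mm ≈ 4.522 m.
Far limit Df = s·(H − f)/(H − s) = 780 × (4522.2 − 35) / (4522.2 − 780) = 780 × 4487.2 / 3742.2 ≈ 935.28 mm ≈ 0.935 m.

0.935 m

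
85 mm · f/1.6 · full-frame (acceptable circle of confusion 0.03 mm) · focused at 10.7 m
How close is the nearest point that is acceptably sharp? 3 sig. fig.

Hyperfocal distance H = f²/(N·c) + f = 85²/(1.6 × 0.03) + 85 = 7225/0.048 + 85 ≈ 150605.8 mm ≈ 150.6 m.
Near limit Dn = s·(H − f)/(H + s − 2f) = 10700 × (150605.8 − 85) / (150605.8 + 10700 − 2 × 85) = 10700 × 150520.8 / 161135.8 ≈ 9995.1 mm ≈ 10.0 m.

10.0 m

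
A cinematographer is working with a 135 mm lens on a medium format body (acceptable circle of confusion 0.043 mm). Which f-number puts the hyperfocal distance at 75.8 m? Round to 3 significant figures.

Rearrange H = f²/(N·c) + f for N: N = f² / ((H − f)·c).
N = 135² / ((75800 − 135) × 0.043) = 18225 / 3254 ≈ 5.60.

f/5.60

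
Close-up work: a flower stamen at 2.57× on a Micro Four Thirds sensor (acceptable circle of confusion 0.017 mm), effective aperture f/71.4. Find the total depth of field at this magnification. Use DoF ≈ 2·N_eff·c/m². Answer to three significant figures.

At magnification m, DoF ≈ 2·N_eff·c/m² = 2 × 71.4 × 0.017 / 2.57² = 2.428 / 6.605 ≈ 0.368 mm.

0.368 mm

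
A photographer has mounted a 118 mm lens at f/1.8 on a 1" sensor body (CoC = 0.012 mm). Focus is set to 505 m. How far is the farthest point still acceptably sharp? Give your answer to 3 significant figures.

Hyperfocal distance H = f²/(N·c) + f = 118²/(1.8 × 0.012) + 118 = 13924/0.0216 + 118 ≈ 644747.6 mm ≈ 644.7 m.
Far limit Df = s·(H − f)/(H − s) = 505000 × (644747.6 − 118) / (644747.6 − 505000) = 505000 × 644629.6 / 139747.6 ≈ 2329470 mm ≈ 2330 m.

2330 m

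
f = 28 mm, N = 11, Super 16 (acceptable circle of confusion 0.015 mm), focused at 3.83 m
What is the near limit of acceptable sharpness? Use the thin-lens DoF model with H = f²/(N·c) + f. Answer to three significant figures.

2.13 m

Hyperfocal distance H = f²/(N·c) + f = 28²/(11 × 0.015) + 28 = 784/0.165 + 28 ≈ 4779.5 mm ≈ 4.780 m.
Near limit Dn = s·(H − f)/(H + s − 2f) = 3830 × (4779.5 − 28) / (4779.5 + 3830 − 2 × 28) = 3830 × 4751.5 / 8553.5 ≈ 2127.6 mm ≈ 2.13 m.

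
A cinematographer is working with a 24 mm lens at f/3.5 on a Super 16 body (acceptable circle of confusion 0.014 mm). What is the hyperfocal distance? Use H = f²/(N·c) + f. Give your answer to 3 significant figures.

Hyperfocal distance H = f²/(N·c) + f = 24²/(3.5 × 0.014) + 24 = 576/0.049 + 24 ≈ 11779.1 mm ≈ 11.8 m.

11.8 m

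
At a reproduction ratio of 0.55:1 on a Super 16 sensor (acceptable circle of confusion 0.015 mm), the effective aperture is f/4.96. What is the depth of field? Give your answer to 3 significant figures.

0.492 mm

At magnification m, DoF ≈ 2·N_eff·c/m² = 2 × 4.96 × 0.015 / 0.55² = 0.1488 / 0.3025 ≈ 0.492 mm.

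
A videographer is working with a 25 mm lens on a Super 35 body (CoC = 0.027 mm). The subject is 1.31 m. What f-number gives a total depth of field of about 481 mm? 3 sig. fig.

f/3.20

Write h = H − f = f²/(N·c). The thin-lens limits are Dn = s·h/(h + (s−f)) and Df = s·h/(h − (s−f)), so DoF = Df − Dn = 2·s·(s−f)·h / (h² − (s−f)²).
That is a quadratic in h: DoF·h² − 2·s·(s−f)·h − DoF·(s−f)² = 0 ⇒ h = (s−f)·(s + √(s² + DoF²)) / DoF = 1285 × (1310 + √(1310² + 481²)) / 481 = 1285 × (1310 + 1395.51) / 481 ≈ 7227.8 mm.
Then N = f²/(c·h) = 25² / (0.027 × 7227.8) = 625 / 195.15 ≈ 3.20.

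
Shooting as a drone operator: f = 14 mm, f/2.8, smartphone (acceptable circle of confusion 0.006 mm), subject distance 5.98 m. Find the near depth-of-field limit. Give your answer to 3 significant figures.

3.96 m

Hyperfocal distance H = f²/(N·c) + f = 14²/(2.8 × 0.006) + 14 = 196/0.0168 + 14 ≈ 11680.7 mm ≈ 11.68 m.
Near limit Dn = s·(H − f)/(H + s − 2f) = 5980 × (11680.7 − 14) / (11680.7 + 5980 − 2 × 14) = 5980 × 11666.7 / 17632.7 ≈ 3956.7 mm ≈ 3.96 m.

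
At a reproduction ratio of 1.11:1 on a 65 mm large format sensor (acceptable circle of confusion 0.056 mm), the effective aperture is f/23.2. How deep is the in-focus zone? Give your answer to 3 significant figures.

At magnification m, DoF ≈ 2·N_eff·c/m² = 2 × 23.2 × 0.056 / 1.11² = 2.598 / 1.232 ≈ 2.11 mm.

2.11 mm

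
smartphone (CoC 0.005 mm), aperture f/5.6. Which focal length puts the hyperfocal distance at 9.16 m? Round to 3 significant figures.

From H = f²/(N·c) + f, with f ≪ H: f ≈ √(H·N·c) = √(9160 × 5.6 × 0.005) = √256.48 ≈ 16.01 mm.
The +f correction barely moves this — solving exactly, f² + N·c·f − N·c·H = 0 ⇒ f = (−N·c + √((N·c)² + 4·N·c·H))/2 = (−0.028 + √1025.9)/2 ≈ 16.001 mm, so f ≈ 16.0 mm.

16.0 mm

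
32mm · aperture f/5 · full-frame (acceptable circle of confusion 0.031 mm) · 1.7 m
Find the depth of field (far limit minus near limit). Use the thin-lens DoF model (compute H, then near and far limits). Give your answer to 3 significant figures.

0.917 m

Hyperfocal distance H = f²/(N·c) + f = 32²/(5 × 0.031) + 32 = 1024/0.155 + 32 ≈ 6638.5 mm ≈ 6.638 m.
Near limit Dn = s·(H − f)/(H + s − 2f) = 1700 × (6638.5 − 32) / (6638.5 + 1700 − 2 × 32) = 1700 × 6606.5 / 8274.5 ≈ 1357.31 mm.
Far limit Df = s·(H − f)/(H − s) = 1700 × (6638.5 − 32) / (6638.5 − 1700) = 1700 × 6606.5 / 4938.5 ≈ 2274.19 mm.
Depth of field = Df − Dn = 2274.19 − 1357.31 ≈ 916.88 mm ≈ 0.917 m.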